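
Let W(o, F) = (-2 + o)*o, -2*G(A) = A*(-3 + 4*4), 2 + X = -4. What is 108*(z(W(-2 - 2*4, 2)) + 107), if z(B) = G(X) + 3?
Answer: 16092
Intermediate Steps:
X = -6 (X = -2 - 4 = -6)
G(A) = -13*A/2 (G(A) = -A*(-3 + 4*4)/2 = -A*(-3 + 16)/2 = -A*13/2 = -13*A/2)
W(o, F) = o*(-2 + o)
z(B) = 42 (z(B) = -13/2*(-6) + 3 = 39 + 3 = 42)
108*(z(W(-2 - 2*4, 2)) + 107) = 108*(42 + 107) = 108*149 = 16092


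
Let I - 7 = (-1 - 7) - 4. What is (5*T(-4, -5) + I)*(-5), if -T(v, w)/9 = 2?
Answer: 475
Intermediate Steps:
T(v, w) = -18 (T(v, w) = -9*2 = -18)
I = -5 (I = 7 + ((-1 - 7) - 4) = 7 + (-8 - 4) = 7 - 12 = -5)
(5*T(-4, -5) + I)*(-5) = (5*(-18) - 5)*(-5) = (-90 - 5)*(-5) = -95*(-5) = 475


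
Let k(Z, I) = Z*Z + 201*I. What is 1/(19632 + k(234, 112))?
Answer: 1/96900 ≈ 1.0320e-5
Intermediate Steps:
k(Z, I) = Z**2 + 201*I
1/(19632 + k(234, 112)) = 1/(19632 + (234**2 + 201*112)) = 1/(19632 + (54756 + 22512)) = 1/(19632 + 77268) = 1/96900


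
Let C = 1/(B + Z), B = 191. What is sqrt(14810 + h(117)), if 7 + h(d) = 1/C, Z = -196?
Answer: 7*sqrt(302) ≈ 121.65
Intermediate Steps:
C = -1/5 (C = 1/(191 - 196) = 1/(-5) = -1/5 ≈ -0.20000)
h(d) = -12 (h(d) = -7 + 1/(-1/5) = -7 - 5 = -12)
sqrt(14810 + h(117)) = sqrt(14810 - 12) = sqrt(14798) = 7*sqrt(302)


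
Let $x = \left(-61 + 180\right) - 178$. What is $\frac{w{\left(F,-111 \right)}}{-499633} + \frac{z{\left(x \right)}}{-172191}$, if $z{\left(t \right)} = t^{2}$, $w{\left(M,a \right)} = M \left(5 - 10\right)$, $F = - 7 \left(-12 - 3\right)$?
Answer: $- \frac{1648822198}{86032305903} \approx -0.019165$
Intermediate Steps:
$F = 105$ ($F = \left(-7\right) \left(-15\right) = 105$)
$w{\left(M,a \right)} = - 5 M$ ($w{\left(M,a \right)} = M \left(-5\right) = - 5 M$)
$x = -59$ ($x = 119 - 178 = -59$)
$\frac{w{\left(F,-111 \right)}}{-499633} + \frac{z{\left(x \right)}}{-172191} = \frac{\left(-5\right) 105}{-499633} + \frac{\left(-59\right)^{2}}{-172191} = \left(-525\right) \left(- \frac{1}{499633}\right) + 3481 \left(- \frac{1}{172191}\right) = \frac{525}{499633} - \frac{3481}{172191} = - \frac{1648822198}{86032305903}$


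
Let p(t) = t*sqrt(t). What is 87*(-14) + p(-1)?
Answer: -1218 - I ≈ -1218.0 - 1.0*I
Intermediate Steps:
p(t) = t**(3/2)
87*(-14) + p(-1) = 87*(-14) + (-1)**(3/2) = -1218 - I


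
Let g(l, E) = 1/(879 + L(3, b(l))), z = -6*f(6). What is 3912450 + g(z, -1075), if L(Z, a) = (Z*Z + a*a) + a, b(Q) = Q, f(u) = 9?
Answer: 14671687501/3750 ≈ 3.9124e+6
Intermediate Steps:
z = -54 (z = -6*9 = -54)
L(Z, a) = a + Z² + a² (L(Z, a) = (Z² + a²) + a = a + Z² + a²)
g(l, E) = 1/(888 + l + l²) (g(l, E) = 1/(879 + (l + 3² + l²)) = 1/(879 + (l + 9 + l²)) = 1/(879 + (9 + l + l²)) = 1/(888 + l + l²))
3912450 + g(z, -1075) = 3912450 + 1/(888 - 54 + (-54)²) = 3912450 + 1/(888 - 54 + 2916) = 3912450 + 1/3750 = 14671687501/3750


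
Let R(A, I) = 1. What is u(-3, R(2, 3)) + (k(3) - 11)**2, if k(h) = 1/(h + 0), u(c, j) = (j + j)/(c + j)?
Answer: 1015/9 ≈ 112.78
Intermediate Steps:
u(c, j) = 2*j/(c + j) (u(c, j) = (2*j)/(c + j) = 2*j/(c + j))
k(h) = 1/h
u(-3, R(2, 3)) + (k(3) - 11)**2 = 2*1/(-3 + 1) + (1/3 - 11)**2 = 2*1/(-2) + (1/3 - 11)**2 = 2*1*(-1/2) + (-32/3)**2 = -1 + 1024/9 = 1015/9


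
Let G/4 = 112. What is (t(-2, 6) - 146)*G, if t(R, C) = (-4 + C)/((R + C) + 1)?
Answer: -326144/5 ≈ -65229.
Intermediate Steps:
G = 448 (G = 4*112 = 448)
t(R, C) = (-4 + C)/(1 + C + R) (t(R, C) = (-4 + C)/((C + R) + 1) = (-4 + C)/(1 + C + R))
(t(-2, 6) - 146)*G = ((-4 + 6)/(1 + 6 - 2) - 146)*448 = (2/5 - 146)*448 = -728/5*448 = -326144/5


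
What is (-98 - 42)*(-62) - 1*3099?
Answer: 5581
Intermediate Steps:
(-98 - 42)*(-62) - 1*3099 = -140*(-62) - 3099 = 8680 - 3099 = 5581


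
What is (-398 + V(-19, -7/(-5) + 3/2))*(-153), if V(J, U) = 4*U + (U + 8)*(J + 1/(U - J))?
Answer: 13246485/146 ≈ 90729.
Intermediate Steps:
V(J, U) = 4*U + (8 + U)*(J + 1/(U - J))
(-398 + V(-19, -7/(-5) + 3/2))*(-153) = (-398 + (-8 - (-7/(-5) + 3/2) - 4*(-7/(-5) + 3/2)² + 8*(-19)² + (-7/(-5) + 3/2)*(-19)² - 1*(-19)*(-7/(-5) + 3/2)² - 4*(-19)*(-7/(-5) + 3/2))/(-19 - (-7/(-5) + 3/2)))*(-153) = (-398 + (-8 - (-7*(-⅕) + 3*(½)) - 4*(-7*(-⅕) + 3*(½))² + 8*361 + (-7*(-⅕) + 3*(½))*361 - 1*(-19)*(-7*(-⅕) + 3*(½))² - 4*(-19)*(-7*(-⅕) + 3*(½)))/(-19 - (-7*(-⅕) + 3*(½))))*(-153) = (-398 + (-8 - (7/5 + 3/2) - 4*(7/5 + 3/2)² + 2888 + (7/5 + 3/2)*361 - 1*(-19)*(7/5 + 3/2)² - 4*(-19)*(7/5 + 3/2))/(-19 - (7/5 + 3/2)))*(-153) = (-398 + (-8 - 1*29/10 - 4*(29/10)² + 2888 + (29/10)*361 - 1*(-19)*(29/10)² - 4*(-19)*29/10)/(-19 - 1*29/10))*(-153) = (-398 + (-8 - 29/10 - 4*841/100 + 2888 + 10469/10 - 1*(-19)*841/100 + 1102/5)/(-19 - 29/10))*(-153) = (-398 + (-8 - 29/10 - 841/25 + 2888 + 10469/10 + 15979/100 + 1102/5)/(-219/10))*(-153) = (-398 - 10/219*85411/20)*(-153) = (-398 - 85411/438)*(-153) = -259735/438*(-153) = 13246485/146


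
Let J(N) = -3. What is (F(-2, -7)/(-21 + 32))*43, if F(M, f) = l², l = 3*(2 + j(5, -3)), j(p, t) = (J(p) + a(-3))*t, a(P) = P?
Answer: 154800/11 ≈ 14073.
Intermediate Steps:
j(p, t) = -6*t (j(p, t) = (-3 - 3)*t = -6*t)
l = 60 (l = 3*(2 - 6*(-3)) = 3*(2 + 18) = 3*20 = 60)
F(M, f) = 3600 (F(M, f) = 60² = 3600)
(F(-2, -7)/(-21 + 32))*43 = (3600/(-21 + 32))*43 = (3600/11)*43 = 154800/11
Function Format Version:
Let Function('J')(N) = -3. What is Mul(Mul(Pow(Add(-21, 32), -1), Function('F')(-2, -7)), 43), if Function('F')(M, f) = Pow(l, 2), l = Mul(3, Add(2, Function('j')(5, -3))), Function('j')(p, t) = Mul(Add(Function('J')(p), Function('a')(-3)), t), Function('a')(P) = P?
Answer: Rational(154800, 11) ≈ 14073.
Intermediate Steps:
Function('j')(p, t) = Mul(-6, t) (Function('j')(p, t) = Mul(Add(-3, -3), t) = Mul(-6, t))
l = 60 (l = Mul(3, Add(2, Mul(-6, -3))) = Mul(3, Add(2, 18)) = Mul(3, 20) = 60)
Function('F')(M, f) = 3600 (Function('F')(M, f) = Pow(60, 2) = 3600)
Mul(Mul(Pow(Add(-21, 32), -1), Function('F')(-2, -7)), 43) = Mul(Mul(Pow(Add(-21, 32), -1), 3600), 43) = Mul(Mul(Pow(11, -1), 3600), 43) = Mul(Mul(Rational(1, 11), 3600), 43) = Mul(Rational(3600, 11), 43) = Rational(154800, 11)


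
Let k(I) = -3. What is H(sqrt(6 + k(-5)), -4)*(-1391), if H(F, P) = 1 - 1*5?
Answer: 5564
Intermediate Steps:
H(F, P) = -4 (H(F, P) = 1 - 5 = -4)
H(sqrt(6 + k(-5)), -4)*(-1391) = -4*(-1391) = 5564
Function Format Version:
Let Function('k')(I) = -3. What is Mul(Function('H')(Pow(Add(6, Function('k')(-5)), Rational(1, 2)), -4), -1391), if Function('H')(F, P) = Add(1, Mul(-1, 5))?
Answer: 5564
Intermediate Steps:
Function('H')(F, P) = -4 (Function('H')(F, P) = Add(1, -5) = -4)
Mul(Function('H')(Pow(Add(6, Function('k')(-5)), Rational(1, 2)), -4), -1391) = Mul(-4, -1391) = 5564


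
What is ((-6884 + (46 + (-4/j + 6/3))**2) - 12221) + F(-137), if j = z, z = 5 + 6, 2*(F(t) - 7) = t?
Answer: -4089141/242 ≈ -16897.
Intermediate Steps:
F(t) = 7 + t/2
z = 11
j = 11
((-6884 + (46 + (-4/j + 6/3))**2) - 12221) + F(-137) = ((-6884 + (46 + (-4/11 + 6/3))**2) - 12221) + (7 + (1/2)*(-137)) = ((-6884 + (46 + (-4*1/11 + 6*(1/3)))**2) - 12221) + (7 - 137/2) = ((-6884 + (46 + (-4/11 + 2))**2) - 12221) - 123/2 = ((-6884 + (46 + 18/11)**2) - 12221) - 123/2 = ((-6884 + (524/11)**2) - 12221) - 123/2 = ((-6884 + 274576/121) - 12221) - 123/2 = (-558388/121 - 12221) - 123/2 = -2037129/121 - 123/2 = -4089141/242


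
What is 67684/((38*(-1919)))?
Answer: -33842/36461 ≈ -0.92817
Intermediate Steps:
67684/((38*(-1919))) = 67684/(-72922) = 67684*(-1/72922) = -33842/36461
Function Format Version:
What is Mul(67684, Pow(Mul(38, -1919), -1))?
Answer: Rational(-33842, 36461) ≈ -0.92817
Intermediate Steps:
Mul(67684, Pow(Mul(38, -1919), -1)) = Mul(67684, Pow(-72922, -1)) = Mul(67684, Rational(-1, 72922)) = Rational(-33842, 36461)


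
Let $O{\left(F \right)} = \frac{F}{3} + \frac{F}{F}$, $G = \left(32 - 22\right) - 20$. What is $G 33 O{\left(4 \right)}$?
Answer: $-770$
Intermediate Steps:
$G = -10$ ($G = 10 - 20 = -10$)
$O{\left(F \right)} = 1 + \frac{F}{3}$ ($O{\left(F \right)} = F \frac{1}{3} + 1 = \frac{F}{3} + 1 = 1 + \frac{F}{3}$)
$G 33 O{\left(4 \right)} = \left(-10\right) 33 \left(1 + \frac{1}{3} \cdot 4\right) = - 330 \left(1 + \frac{4}{3}\right) = \left(-330\right) \frac{7}{3} = -770$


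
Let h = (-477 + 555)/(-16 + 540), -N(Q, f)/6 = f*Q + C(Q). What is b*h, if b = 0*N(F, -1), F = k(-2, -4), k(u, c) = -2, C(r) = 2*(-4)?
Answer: 0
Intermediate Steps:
C(r) = -8
F = -2
N(Q, f) = 48 - 6*Q*f (N(Q, f) = -6*(f*Q - 8) = -6*(Q*f - 8) = -6*(-8 + Q*f) = 48 - 6*Q*f)
h = 39/262 (h = 78/524 = 78*(1/524) = 39/262 ≈ 0.14885)
b = 0 (b = 0*(48 - 6*(-2)*(-1)) = 0*(48 - 12) = 0*36 = 0)
b*h = 0*(39/262) = 0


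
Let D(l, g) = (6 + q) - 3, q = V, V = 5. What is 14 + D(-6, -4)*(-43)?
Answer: -330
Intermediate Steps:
q = 5
D(l, g) = 8 (D(l, g) = (6 + 5) - 3 = 11 - 3 = 8)
14 + D(-6, -4)*(-43) = 14 + 8*(-43) = 14 - 344 = -330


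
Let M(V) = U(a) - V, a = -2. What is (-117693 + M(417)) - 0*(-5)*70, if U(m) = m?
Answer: -118112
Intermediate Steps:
M(V) = -2 - V
(-117693 + M(417)) - 0*(-5)*70 = (-117693 + (-2 - 1*417)) - 0*(-5)*70 = (-117693 + (-2 - 417)) - 42*0*70 = (-117693 - 419) + 0*70 = -118112 + 0 = -118112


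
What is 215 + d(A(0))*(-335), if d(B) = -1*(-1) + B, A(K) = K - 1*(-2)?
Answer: -790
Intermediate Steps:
A(K) = 2 + K (A(K) = K + 2 = 2 + K)
d(B) = 1 + B
215 + d(A(0))*(-335) = 215 + (1 + (2 + 0))*(-335) = 215 + (1 + 2)*(-335) = 215 + 3*(-335) = 215 - 1005 = -790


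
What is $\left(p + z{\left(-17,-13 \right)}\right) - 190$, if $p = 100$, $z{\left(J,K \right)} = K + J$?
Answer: $-120$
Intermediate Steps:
$z{\left(J,K \right)} = J + K$
$\left(p + z{\left(-17,-13 \right)}\right) - 190 = \left(100 - 30\right) - 190 = 70 - 190 = -120$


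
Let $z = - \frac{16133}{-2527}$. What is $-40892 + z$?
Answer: $- \frac{103317951}{2527} \approx -40886.0$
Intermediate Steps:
$z = \frac{16133}{2527}$ ($z = \left(-16133\right) \left(- \frac{1}{2527}\right) = \frac{16133}{2527} \approx 6.3842$)
$-40892 + z = -40892 + \frac{16133}{2527} = - \frac{103317951}{2527}$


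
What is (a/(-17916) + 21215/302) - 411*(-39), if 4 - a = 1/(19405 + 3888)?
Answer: 338164307458147/21004975196 ≈ 16099.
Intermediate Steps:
a = 93171/23293 (a = 4 - 1/(19405 + 3888) = 4 - 1/23293 = 93171/23293 ≈ 4.0000)
(a/(-17916) + 21215/302) - 411*(-39) = ((93171/23293)/(-17916) + 21215/302) - 411*(-39) = ((93171/23293)*(-1/17916) + 21215*(1/302)) - 1*(-16029) = (-31057/139105796 + 21215/302) + 16029 = 1475560041463/21004975196 + 16029 = 338164307458147/21004975196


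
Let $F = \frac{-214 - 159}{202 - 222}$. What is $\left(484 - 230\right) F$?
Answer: $\frac{47371}{10} \approx 4737.1$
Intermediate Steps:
$F = \frac{373}{20}$ ($F = - \frac{373}{-20} = \left(-373\right) \left(- \frac{1}{20}\right) = \frac{373}{20} \approx 18.65$)
$\left(484 - 230\right) F = \left(484 - 230\right) \frac{373}{20} = 254 \cdot \frac{373}{20} = \frac{47371}{10}$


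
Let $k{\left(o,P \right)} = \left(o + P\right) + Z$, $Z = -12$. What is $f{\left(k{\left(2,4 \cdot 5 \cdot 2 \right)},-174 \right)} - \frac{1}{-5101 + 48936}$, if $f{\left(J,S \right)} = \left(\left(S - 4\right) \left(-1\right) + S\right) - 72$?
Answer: $- \frac{2980781}{43835} \approx -68.0$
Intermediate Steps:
$k{\left(o,P \right)} = -12 + P + o$ ($k{\left(o,P \right)} = \left(o + P\right) - 12 = \left(P + o\right) - 12 = -12 + P + o$)
$f{\left(J,S \right)} = -68$ ($f{\left(J,S \right)} = \left(\left(-4 + S\right) \left(-1\right) + S\right) - 72 = \left(\left(4 - S\right) + S\right) - 72 = 4 - 72 = -68$)
$f{\left(k{\left(2,4 \cdot 5 \cdot 2 \right)},-174 \right)} - \frac{1}{-5101 + 48936} = -68 - \frac{1}{-5101 + 48936} = -68 - \frac{1}{43835} = - \frac{2980781}{43835}$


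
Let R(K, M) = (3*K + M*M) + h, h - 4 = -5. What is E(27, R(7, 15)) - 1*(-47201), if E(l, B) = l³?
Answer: 66884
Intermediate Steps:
h = -1 (h = 4 - 5 = -1)
R(K, M) = -1 + M² + 3*K (R(K, M) = (3*K + M*M) - 1 = (3*K + M²) - 1 = (M² + 3*K) - 1 = -1 + M² + 3*K)
E(27, R(7, 15)) - 1*(-47201) = 27³ - 1*(-47201) = 19683 + 47201 = 66884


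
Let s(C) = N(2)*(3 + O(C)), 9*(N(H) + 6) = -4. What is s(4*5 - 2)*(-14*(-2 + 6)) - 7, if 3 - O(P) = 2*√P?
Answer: 6475/3 - 6496*√2/3 ≈ -903.91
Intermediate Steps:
N(H) = -58/9 (N(H) = -6 + (⅑)*(-4) = -6 - 4/9 = -58/9)
O(P) = 3 - 2*√P
s(C) = -116/3 + 116*√C/9 (s(C) = -58*(3 + (3 - 2*√C))/9 = -58*(6 - 2*√C)/9 = -116/3 + 116*√C/9)
s(4*5 - 2)*(-14*(-2 + 6)) - 7 = (-116/3 + 116*√(4*5 - 2)/9)*(-14*(-2 + 6)) - 7 = (-116/3 + 116*√(20 - 2)/9)*(-14*4) - 7 = (-116/3 + 116*√18/9)*(-56) - 7 = (-116/3 + 116*(3*√2)/9)*(-56) - 7 = (-116/3 + 116*√2/3)*(-56) - 7 = (6496/3 - 6496*√2/3) - 7 = 6475/3 - 6496*√2/3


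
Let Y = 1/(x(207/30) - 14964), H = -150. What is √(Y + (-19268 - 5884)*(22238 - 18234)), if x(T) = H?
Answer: I*√23005169048444682/15114 ≈ 10035.0*I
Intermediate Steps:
x(T) = -150
Y = -1/15114 (Y = 1/(-150 - 14964) = 1/(-15114) = -1/15114 ≈ -6.6164e-5)
√(Y + (-19268 - 5884)*(22238 - 18234)) = √(-1/15114 + (-19268 - 5884)*(22238 - 18234)) = √(-1/15114 - 25152*4004) = √(-1/15114 - 100708608) = √(-1522109901313/15114) = I*√23005169048444682/15114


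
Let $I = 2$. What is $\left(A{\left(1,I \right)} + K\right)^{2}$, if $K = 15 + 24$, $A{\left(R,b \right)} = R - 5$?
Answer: $1225$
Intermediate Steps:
$A{\left(R,b \right)} = -5 + R$ ($A{\left(R,b \right)} = R - 5 = -5 + R$)
$K = 39$
$\left(A{\left(1,I \right)} + K\right)^{2} = \left(\left(-5 + 1\right) + 39\right)^{2} = \left(-4 + 39\right)^{2} = 35^{2} = 1225$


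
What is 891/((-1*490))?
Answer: -891/490 ≈ -1.8184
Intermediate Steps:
891/((-1*490)) = 891/(-490) = 891*(-1/490) = -891/490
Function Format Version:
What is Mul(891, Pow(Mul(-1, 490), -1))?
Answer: Rational(-891, 490) ≈ -1.8184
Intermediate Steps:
Mul(891, Pow(Mul(-1, 490), -1)) = Mul(891, Pow(-490, -1)) = Mul(891, Rational(-1, 490)) = Rational(-891, 490)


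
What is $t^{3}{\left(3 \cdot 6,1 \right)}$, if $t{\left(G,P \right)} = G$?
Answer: $5832$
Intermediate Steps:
$t^{3}{\left(3 \cdot 6,1 \right)} = \left(3 \cdot 6\right)^{3} = 18^{3} = 5832$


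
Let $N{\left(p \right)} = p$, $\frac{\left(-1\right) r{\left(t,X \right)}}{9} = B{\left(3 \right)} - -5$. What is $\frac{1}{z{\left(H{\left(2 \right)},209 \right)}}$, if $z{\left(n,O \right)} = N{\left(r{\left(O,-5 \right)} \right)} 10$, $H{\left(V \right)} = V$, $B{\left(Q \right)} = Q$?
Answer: $- \frac{1}{720} \approx -0.0013889$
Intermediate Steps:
$r{\left(t,X \right)} = -72$ ($r{\left(t,X \right)} = - 9 \left(3 - -5\right) = - 9 \left(3 + 5\right) = \left(-9\right) 8 = -72$)
$z{\left(n,O \right)} = -720$ ($z{\left(n,O \right)} = \left(-72\right) 10 = -720$)
$\frac{1}{z{\left(H{\left(2 \right)},209 \right)}} = \frac{1}{-720} = - \frac{1}{720}$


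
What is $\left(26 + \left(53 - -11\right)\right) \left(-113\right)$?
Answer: $-10170$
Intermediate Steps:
$\left(26 + \left(53 - -11\right)\right) \left(-113\right) = \left(26 + \left(53 + 11\right)\right) \left(-113\right) = \left(26 + 64\right) \left(-113\right) = 90 \left(-113\right) = -10170$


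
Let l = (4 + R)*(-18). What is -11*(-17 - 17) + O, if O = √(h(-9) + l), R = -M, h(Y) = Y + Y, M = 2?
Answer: 374 + 3*I*√6 ≈ 374.0 + 7.3485*I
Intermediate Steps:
h(Y) = 2*Y
R = -2 (R = -1*2 = -2)
l = -36 (l = (4 - 2)*(-18) = 2*(-18) = -36)
O = 3*I*√6 (O = √(2*(-9) - 36) = √(-18 - 36) = √(-54) = 3*I*√6 ≈ 7.3485*I)
-11*(-17 - 17) + O = -11*(-17 - 17) + 3*I*√6 = -11*(-34) + 3*I*√6 = 374 + 3*I*√6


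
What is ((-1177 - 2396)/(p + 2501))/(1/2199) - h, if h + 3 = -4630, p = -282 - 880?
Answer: -1653440/1339 ≈ -1234.8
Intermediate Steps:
p = -1162
h = -4633 (h = -3 - 4630 = -4633)
((-1177 - 2396)/(p + 2501))/(1/2199) - h = ((-1177 - 2396)/(-1162 + 2501))/(1/2199) - 1*(-4633) = (-3573/1339)/(1/2199) + 4633 = -3573*1/1339*2199 + 4633 = -3573/1339*2199 + 4633 = -7857027/1339 + 4633 = -1653440/1339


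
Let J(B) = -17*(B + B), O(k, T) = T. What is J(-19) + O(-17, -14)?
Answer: 632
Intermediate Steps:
J(B) = -34*B
J(-19) + O(-17, -14) = -34*(-19) - 14 = 646 - 14 = 632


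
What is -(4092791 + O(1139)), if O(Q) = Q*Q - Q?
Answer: -5388973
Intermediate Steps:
O(Q) = Q² - Q
-(4092791 + O(1139)) = -(4092791 + 1139*(-1 + 1139)) = -(4092791 + 1139*1138) = -(4092791 + 1296182) = -1*5388973 = -5388973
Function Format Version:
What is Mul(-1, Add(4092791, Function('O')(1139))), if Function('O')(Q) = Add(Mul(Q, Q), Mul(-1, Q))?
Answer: -5388973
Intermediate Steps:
Function('O')(Q) = Add(Pow(Q, 2), Mul(-1, Q))
Mul(-1, Add(4092791, Function('O')(1139))) = Mul(-1, Add(4092791, Mul(1139, Add(-1, 1139)))) = Mul(-1, Add(4092791, Mul(1139, 1138))) = Mul(-1, Add(4092791, 1296182)) = Mul(-1, 5388973) = -5388973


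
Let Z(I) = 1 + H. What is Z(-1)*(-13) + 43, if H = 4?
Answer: -22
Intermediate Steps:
Z(I) = 5 (Z(I) = 1 + 4 = 5)
Z(-1)*(-13) + 43 = 5*(-13) + 43 = -65 + 43 = -22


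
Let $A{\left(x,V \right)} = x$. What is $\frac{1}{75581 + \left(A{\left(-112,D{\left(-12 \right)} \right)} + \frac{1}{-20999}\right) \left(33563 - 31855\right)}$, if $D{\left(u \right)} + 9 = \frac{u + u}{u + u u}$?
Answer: $- \frac{20999}{2429900993} \approx -8.6419 \cdot 10^{-6}$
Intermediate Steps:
$D{\left(u \right)} = -9 + \frac{2 u}{u + u^{2}}$ ($D{\left(u \right)} = -9 + \frac{u + u}{u + u u} = -9 + \frac{2 u}{u + u^{2}}$)
$\frac{1}{75581 + \left(A{\left(-112,D{\left(-12 \right)} \right)} + \frac{1}{-20999}\right) \left(33563 - 31855\right)} = \frac{1}{75581 + \left(-112 + \frac{1}{-20999}\right) \left(33563 - 31855\right)} = \frac{1}{75581 + \left(-112 - \frac{1}{20999}\right) 1708} = \frac{1}{75581 - \frac{4017026412}{20999}} = \frac{1}{- \frac{2429900993}{20999}} = - \frac{20999}{2429900993}$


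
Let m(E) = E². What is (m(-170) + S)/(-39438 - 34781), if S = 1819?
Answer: -30719/74219 ≈ -0.41390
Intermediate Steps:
(m(-170) + S)/(-39438 - 34781) = ((-170)² + 1819)/(-39438 - 34781) = (28900 + 1819)/(-74219) = 30719*(-1/74219) = -30719/74219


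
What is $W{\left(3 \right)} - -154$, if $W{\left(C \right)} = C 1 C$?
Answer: $163$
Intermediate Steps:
$W{\left(C \right)} = C^{2}$ ($W{\left(C \right)} = C C = C^{2}$)
$W{\left(3 \right)} - -154 = 3^{2} - -154 = 9 + 154 = 163$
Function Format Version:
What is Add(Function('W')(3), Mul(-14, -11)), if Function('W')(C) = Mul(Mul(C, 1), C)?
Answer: 163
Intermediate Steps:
Function('W')(C) = Pow(C, 2) (Function('W')(C) = Mul(C, C) = Pow(C, 2))
Add(Function('W')(3), Mul(-14, -11)) = Add(Pow(3, 2), Mul(-14, -11)) = Add(9, 154) = 163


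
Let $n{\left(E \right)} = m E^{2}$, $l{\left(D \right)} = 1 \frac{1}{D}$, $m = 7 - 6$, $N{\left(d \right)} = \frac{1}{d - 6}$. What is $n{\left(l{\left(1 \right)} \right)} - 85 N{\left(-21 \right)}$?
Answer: $\frac{112}{27} \approx 4.1481$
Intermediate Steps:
$N{\left(d \right)} = \frac{1}{-6 + d}$
$m = 1$ ($m = 7 - 6 = 1$)
$l{\left(D \right)} = \frac{1}{D}$
$n{\left(E \right)} = E^{2}$ ($n{\left(E \right)} = 1 E^{2} = E^{2}$)
$n{\left(l{\left(1 \right)} \right)} - 85 N{\left(-21 \right)} = \left(1^{-1}\right)^{2} - \frac{85}{-6 - 21} = 1^{2} - \frac{85}{-27} = 1 - - \frac{85}{27} = 1 + \frac{85}{27} = \frac{112}{27}$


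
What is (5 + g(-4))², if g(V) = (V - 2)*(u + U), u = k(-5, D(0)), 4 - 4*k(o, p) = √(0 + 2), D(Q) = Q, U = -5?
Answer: 1691/2 + 87*√2 ≈ 968.54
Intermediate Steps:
k(o, p) = 1 - √2/4 (k(o, p) = 1 - √(0 + 2)/4 = 1 - √2/4)
u = 1 - √2/4 ≈ 0.64645
g(V) = (-4 - √2/4)*(-2 + V) (g(V) = (V - 2)*((1 - √2/4) - 5) = (-2 + V)*(-4 - √2/4) = (-4 - √2/4)*(-2 + V))
(5 + g(-4))² = (5 + (8 + √2/2 - 4*(-4) - ¼*(-4)*√2))² = (5 + (8 + √2/2 + 16 + √2))² = (5 + (24 + 3*√2/2))² = (29 + 3*√2/2)²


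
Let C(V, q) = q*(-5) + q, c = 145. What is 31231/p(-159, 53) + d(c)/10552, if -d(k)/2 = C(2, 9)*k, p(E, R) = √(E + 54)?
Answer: 1305/1319 - 31231*I*√105/105 ≈ 0.98939 - 3047.8*I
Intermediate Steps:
C(V, q) = -4*q (C(V, q) = -5*q + q = -4*q)
p(E, R) = √(54 + E)
d(k) = 72*k (d(k) = -2*(-4*9)*k = -(-72)*k = 72*k)
31231/p(-159, 53) + d(c)/10552 = 31231/(√(54 - 159)) + (72*145)/10552 = 31231/(√(-105)) + 10440*(1/10552) = 31231/((I*√105)) + 1305/1319 = 31231*(-I*√105/105) + 1305/1319 = -31231*I*√105/105 + 1305/1319 = 1305/1319 - 31231*I*√105/105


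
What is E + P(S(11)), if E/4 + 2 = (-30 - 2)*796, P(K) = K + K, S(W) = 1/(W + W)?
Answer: -1120855/11 ≈ -1.0190e+5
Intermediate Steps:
S(W) = 1/(2*W)
P(K) = 2*K
E = -101896 (E = -8 + 4*((-30 - 2)*796) = -8 + 4*(-32*796) = -8 + 4*(-25472) = -8 - 101888 = -101896)
E + P(S(11)) = -101896 + 2*((½)/11) = -101896 + 2*((½)*(1/11)) = -101896 + 2*(1/22) = -101896 + 1/11 = -1120855/11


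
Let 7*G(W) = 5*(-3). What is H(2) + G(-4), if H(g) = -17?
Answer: -134/7 ≈ -19.143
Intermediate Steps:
G(W) = -15/7 (G(W) = (5*(-3))/7 = (⅐)*(-15) = -15/7)
H(2) + G(-4) = -17 - 15/7 = -134/7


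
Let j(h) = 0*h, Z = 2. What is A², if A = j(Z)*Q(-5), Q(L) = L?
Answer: 0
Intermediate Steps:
j(h) = 0
A = 0 (A = 0*(-5) = 0)
A² = 0² = 0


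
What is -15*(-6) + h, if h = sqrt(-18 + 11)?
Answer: 90 + I*sqrt(7) ≈ 90.0 + 2.6458*I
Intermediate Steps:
h = I*sqrt(7) (h = sqrt(-7) = I*sqrt(7) ≈ 2.6458*I)
-15*(-6) + h = -15*(-6) + I*sqrt(7) = 90 + I*sqrt(7)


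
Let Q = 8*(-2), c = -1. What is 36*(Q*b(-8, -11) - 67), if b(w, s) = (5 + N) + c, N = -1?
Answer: -4140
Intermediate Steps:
b(w, s) = 3 (b(w, s) = (5 - 1) - 1 = 4 - 1 = 3)
Q = -16
36*(Q*b(-8, -11) - 67) = 36*(-16*3 - 67) = 36*(-48 - 67) = 36*(-115) = -4140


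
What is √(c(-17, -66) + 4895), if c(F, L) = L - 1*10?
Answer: √4819 ≈ 69.419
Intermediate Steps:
c(F, L) = -10 + L (c(F, L) = L - 10 = -10 + L)
√(c(-17, -66) + 4895) = √((-10 - 66) + 4895) = √(-76 + 4895) = √4819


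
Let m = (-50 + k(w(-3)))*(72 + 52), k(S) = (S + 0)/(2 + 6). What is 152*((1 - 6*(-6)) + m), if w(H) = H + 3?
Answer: -936776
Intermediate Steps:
w(H) = 3 + H
k(S) = S/8
m = -6200 (m = (-50 + (3 - 3)/8)*(72 + 52) = (-50 + (1/8)*0)*124 = (-50 + 0)*124 = -50*124 = -6200)
152*((1 - 6*(-6)) + m) = 152*((1 - 6*(-6)) - 6200) = 152*((1 + 36) - 6200) = 152*(37 - 6200) = 152*(-6163) = -936776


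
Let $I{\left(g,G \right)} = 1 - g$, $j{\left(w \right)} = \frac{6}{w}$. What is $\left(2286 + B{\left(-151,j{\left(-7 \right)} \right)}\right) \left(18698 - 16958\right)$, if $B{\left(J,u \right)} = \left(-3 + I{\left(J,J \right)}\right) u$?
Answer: $\frac{26287920}{7} \approx 3.7554 \cdot 10^{6}$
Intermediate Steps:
$B{\left(J,u \right)} = u \left(-2 - J\right)$ ($B{\left(J,u \right)} = \left(-3 - \left(-1 + J\right)\right) u = \left(-2 - J\right) u = u \left(-2 - J\right)$)
$\left(2286 + B{\left(-151,j{\left(-7 \right)} \right)}\right) \left(18698 - 16958\right) = \left(2286 - \frac{6}{-7} \left(2 - 151\right)\right) \left(18698 - 16958\right) = \left(2286 - 6 \left(- \frac{1}{7}\right) \left(-149\right)\right) 1740 = \left(2286 - \left(- \frac{6}{7}\right) \left(-149\right)\right) 1740 = \left(2286 - \frac{894}{7}\right) 1740 = \frac{15108}{7} \cdot 1740 = \frac{26287920}{7}$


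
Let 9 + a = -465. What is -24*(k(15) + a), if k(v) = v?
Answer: 11016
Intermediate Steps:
a = -474 (a = -9 - 465 = -474)
-24*(k(15) + a) = -24*(15 - 474) = -24*(-459) = 11016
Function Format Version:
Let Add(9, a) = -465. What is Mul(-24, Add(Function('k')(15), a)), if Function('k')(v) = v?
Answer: 11016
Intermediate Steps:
a = -474 (a = Add(-9, -465) = -474)
Mul(-24, Add(Function('k')(15), a)) = Mul(-24, Add(15, -474)) = Mul(-24, -459) = 11016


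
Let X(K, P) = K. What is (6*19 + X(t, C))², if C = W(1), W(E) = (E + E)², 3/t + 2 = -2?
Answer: 205209/16 ≈ 12826.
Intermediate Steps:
t = -¾ (t = 3/(-2 - 2) = 3/(-4) = 3*(-¼) = -¾ ≈ -0.75000)
W(E) = 4*E² (W(E) = (2*E)² = 4*E²)
C = 4 (C = 4*1² = 4*1 = 4)
(6*19 + X(t, C))² = (6*19 - ¾)² = (114 - ¾)² = (453/4)² = 205209/16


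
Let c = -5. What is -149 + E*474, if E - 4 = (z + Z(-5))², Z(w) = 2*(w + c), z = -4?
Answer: 274771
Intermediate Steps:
Z(w) = -10 + 2*w (Z(w) = 2*(w - 5) = 2*(-5 + w) = -10 + 2*w)
E = 580 (E = 4 + (-4 + (-10 + 2*(-5)))² = 4 + (-4 + (-10 - 10))² = 4 + (-4 - 20)² = 4 + (-24)² = 4 + 576 = 580)
-149 + E*474 = -149 + 580*474 = -149 + 274920 = 274771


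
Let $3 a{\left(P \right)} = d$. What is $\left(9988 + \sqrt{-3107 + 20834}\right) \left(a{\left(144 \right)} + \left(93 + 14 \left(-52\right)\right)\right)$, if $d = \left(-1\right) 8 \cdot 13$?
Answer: $- \frac{20065892}{3} - \frac{2009 \sqrt{17727}}{3} \approx -6.7778 \cdot 10^{6}$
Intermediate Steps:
$d = -104$ ($d = \left(-8\right) 13 = -104$)
$a{\left(P \right)} = - \frac{104}{3}$ ($a{\left(P \right)} = \frac{1}{3} \left(-104\right) = - \frac{104}{3}$)
$\left(9988 + \sqrt{-3107 + 20834}\right) \left(a{\left(144 \right)} + \left(93 + 14 \left(-52\right)\right)\right) = \left(9988 + \sqrt{-3107 + 20834}\right) \left(- \frac{104}{3} + \left(93 + 14 \left(-52\right)\right)\right) = \left(9988 + \sqrt{17727}\right) \left(- \frac{104}{3} + \left(93 - 728\right)\right) = \left(9988 + \sqrt{17727}\right) \left(- \frac{104}{3} - 635\right) = \left(9988 + \sqrt{17727}\right) \left(- \frac{2009}{3}\right) = - \frac{20065892}{3} - \frac{2009 \sqrt{17727}}{3}$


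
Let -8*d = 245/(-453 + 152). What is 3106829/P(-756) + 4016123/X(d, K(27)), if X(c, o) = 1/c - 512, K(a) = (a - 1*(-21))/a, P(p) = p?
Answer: -40218060271/3321864 ≈ -12107.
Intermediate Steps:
K(a) = (21 + a)/a (K(a) = (a + 21)/a = (21 + a)/a)
d = 35/344 (d = -245/(8*(-453 + 152)) = -245/(8*(-301)) = -245*(-1)/(8*301) = -⅛*(-35/43) = 35/344 ≈ 0.10174)
X(c, o) = -512 + 1/c
3106829/P(-756) + 4016123/X(d, K(27)) = 3106829/(-756) + 4016123/(-512 + 1/(35/344)) = 3106829*(-1/756) + 4016123/(-512 + 344/35) = -3106829/756 + 4016123/(-17576/35) = -3106829/756 + 4016123*(-35/17576) = -3106829/756 - 140564305/17576 = -40218060271/3321864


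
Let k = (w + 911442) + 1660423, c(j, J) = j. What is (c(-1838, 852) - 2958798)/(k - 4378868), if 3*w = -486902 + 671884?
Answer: 8881908/5236027 ≈ 1.6963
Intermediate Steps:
w = 184982/3 (w = (-486902 + 671884)/3 = (1/3)*184982 = 184982/3 ≈ 61661.)
k = 7900577/3 (k = (184982/3 + 911442) + 1660423 = 2919308/3 + 1660423 = 7900577/3 ≈ 2.6335e+6)
(c(-1838, 852) - 2958798)/(k - 4378868) = (-1838 - 2958798)/(7900577/3 - 4378868) = -2960636/(-5236027/3) = -2960636*(-3/5236027) = 8881908/5236027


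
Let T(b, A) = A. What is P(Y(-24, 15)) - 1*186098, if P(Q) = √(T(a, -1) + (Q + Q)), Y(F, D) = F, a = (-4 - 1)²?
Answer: -186098 + 7*I ≈ -1.861e+5 + 7.0*I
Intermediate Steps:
a = 25 (a = (-5)² = 25)
P(Q) = √(-1 + 2*Q) (P(Q) = √(-1 + (Q + Q)) = √(-1 + 2*Q))
P(Y(-24, 15)) - 1*186098 = √(-1 + 2*(-24)) - 1*186098 = √(-1 - 48) - 186098 = √(-49) - 186098 = 7*I - 186098 = -186098 + 7*I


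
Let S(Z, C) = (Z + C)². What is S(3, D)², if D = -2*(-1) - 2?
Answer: 81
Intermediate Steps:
D = 0 (D = 2 - 2 = 0)
S(Z, C) = (C + Z)²
S(3, D)² = ((0 + 3)²)² = (3²)² = 9² = 81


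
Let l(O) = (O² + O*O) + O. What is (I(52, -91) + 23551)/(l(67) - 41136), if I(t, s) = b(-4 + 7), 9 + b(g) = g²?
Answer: -23551/32091 ≈ -0.73388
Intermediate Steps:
l(O) = O + 2*O² (l(O) = (O² + O²) + O = 2*O² + O = O + 2*O²)
b(g) = -9 + g²
I(t, s) = 0 (I(t, s) = -9 + (-4 + 7)² = -9 + 3² = -9 + 9 = 0)
(I(52, -91) + 23551)/(l(67) - 41136) = (0 + 23551)/(67*(1 + 2*67) - 41136) = 23551/(67*(1 + 134) - 41136) = 23551/(67*135 - 41136) = 23551/(9045 - 41136) = 23551/(-32091) = 23551*(-1/32091) = -23551/32091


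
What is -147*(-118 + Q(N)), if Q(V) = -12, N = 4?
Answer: 19110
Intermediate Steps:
-147*(-118 + Q(N)) = -147*(-118 - 12) = -147*(-130) = 19110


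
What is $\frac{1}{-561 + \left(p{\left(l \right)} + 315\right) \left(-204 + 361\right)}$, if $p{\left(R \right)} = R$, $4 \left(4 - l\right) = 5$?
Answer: $\frac{4}{197303} \approx 2.0273 \cdot 10^{-5}$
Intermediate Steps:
$l = \frac{11}{4}$ ($l = 4 - \frac{5}{4} = \frac{11}{4} \approx 2.75$)
$\frac{1}{-561 + \left(p{\left(l \right)} + 315\right) \left(-204 + 361\right)} = \frac{1}{-561 + \left(\frac{11}{4} + 315\right) \left(-204 + 361\right)} = \frac{1}{-561 + \frac{1271}{4} \cdot 157} = \frac{1}{-561 + \frac{199547}{4}} = \frac{1}{\frac{197303}{4}} = \frac{4}{197303}$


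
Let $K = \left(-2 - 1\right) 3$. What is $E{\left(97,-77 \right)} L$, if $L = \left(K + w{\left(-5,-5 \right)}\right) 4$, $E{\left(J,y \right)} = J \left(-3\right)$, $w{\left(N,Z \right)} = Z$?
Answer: $16296$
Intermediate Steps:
$K = -9$ ($K = \left(-2 + \left(-3 + 2\right)\right) 3 = \left(-2 - 1\right) 3 = \left(-3\right) 3 = -9$)
$E{\left(J,y \right)} = - 3 J$
$L = -56$ ($L = \left(-9 - 5\right) 4 = \left(-14\right) 4 = -56$)
$E{\left(97,-77 \right)} L = \left(-3\right) 97 \left(-56\right) = \left(-291\right) \left(-56\right) = 16296$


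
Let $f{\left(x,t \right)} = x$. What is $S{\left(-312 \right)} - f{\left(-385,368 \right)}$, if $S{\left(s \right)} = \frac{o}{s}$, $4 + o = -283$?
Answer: $\frac{120407}{312} \approx 385.92$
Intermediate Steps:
$o = -287$ ($o = -4 - 283 = -287$)
$S{\left(s \right)} = - \frac{287}{s}$
$S{\left(-312 \right)} - f{\left(-385,368 \right)} = - \frac{287}{-312} - -385 = \left(-287\right) \left(- \frac{1}{312}\right) + 385 = \frac{287}{312} + 385 = \frac{120407}{312}$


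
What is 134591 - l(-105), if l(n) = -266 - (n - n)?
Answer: 134857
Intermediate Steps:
l(n) = -266 (l(n) = -266 - 1*0 = -266 + 0 = -266)
134591 - l(-105) = 134591 - 1*(-266) = 134591 + 266 = 134857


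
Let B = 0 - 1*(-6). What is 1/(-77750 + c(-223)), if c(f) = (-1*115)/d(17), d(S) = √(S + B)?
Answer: -3110/241802477 + √23/1209012385 ≈ -1.2858e-5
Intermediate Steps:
B = 6 (B = 0 + 6 = 6)
d(S) = √(6 + S) (d(S) = √(S + 6) = √(6 + S))
c(f) = -5*√23 (c(f) = (-1*115)/(√(6 + 17)) = -115*√23/23 = -5*√23)
1/(-77750 + c(-223)) = 1/(-77750 - 5*√23)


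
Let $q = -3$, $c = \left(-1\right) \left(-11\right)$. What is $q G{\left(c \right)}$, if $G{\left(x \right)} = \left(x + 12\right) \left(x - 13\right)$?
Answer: $138$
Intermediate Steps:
$c = 11$
$G{\left(x \right)} = \left(-13 + x\right) \left(12 + x\right)$ ($G{\left(x \right)} = \left(12 + x\right) \left(-13 + x\right) = \left(-13 + x\right) \left(12 + x\right)$)
$q G{\left(c \right)} = - 3 \left(-156 + 11^{2} - 11\right) = - 3 \left(-156 + 121 - 11\right) = \left(-3\right) \left(-46\right) = 138$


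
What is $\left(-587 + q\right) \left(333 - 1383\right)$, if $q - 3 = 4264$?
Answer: $-3864000$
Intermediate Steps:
$q = 4267$ ($q = 3 + 4264 = 4267$)
$\left(-587 + q\right) \left(333 - 1383\right) = \left(-587 + 4267\right) \left(333 - 1383\right) = 3680 \left(-1050\right) = -3864000$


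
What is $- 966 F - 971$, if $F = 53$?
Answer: $-52169$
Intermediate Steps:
$- 966 F - 971 = \left(-966\right) 53 - 971 = -51198 - 971 = -52169$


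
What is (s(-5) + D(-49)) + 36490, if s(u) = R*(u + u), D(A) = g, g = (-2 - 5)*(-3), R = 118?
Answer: 35331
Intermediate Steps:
g = 21 (g = -7*(-3) = 21)
D(A) = 21
s(u) = 236*u (s(u) = 118*(u + u) = 118*(2*u) = 236*u)
(s(-5) + D(-49)) + 36490 = (236*(-5) + 21) + 36490 = (-1180 + 21) + 36490 = -1159 + 36490 = 35331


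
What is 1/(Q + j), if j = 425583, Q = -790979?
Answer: -1/365396 ≈ -2.7368e-6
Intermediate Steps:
1/(Q + j) = 1/(-790979 + 425583) = 1/(-365396) = -1/365396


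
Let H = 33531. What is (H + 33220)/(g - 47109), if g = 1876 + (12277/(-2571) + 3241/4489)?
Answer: -770387909469/522090737869 ≈ -1.4756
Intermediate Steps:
g = 21604548002/11541219 (g = 1876 + (12277*(-1/2571) + 3241*(1/4489)) = 1876 + (-12277/2571 + 3241/4489) = 1876 - 46778842/11541219 = 21604548002/11541219 ≈ 1871.9)
(H + 33220)/(g - 47109) = (33531 + 33220)/(21604548002/11541219 - 47109) = 66751/(-522090737869/11541219) = 66751*(-11541219/522090737869) = -770387909469/522090737869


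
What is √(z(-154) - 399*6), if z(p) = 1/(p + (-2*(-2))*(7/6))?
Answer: I*√7507605/56 ≈ 48.929*I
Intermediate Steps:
z(p) = 1/(14/3 + p) (z(p) = 1/(p + 4*(7*(⅙))) = 1/(p + 4*(7/6)) = 1/(p + 14/3) = 1/(14/3 + p))
√(z(-154) - 399*6) = √(3/(14 + 3*(-154)) - 399*6) = √(3/(14 - 462) - 2394) = √(3/(-448) - 2394) = √(3*(-1/448) - 2394) = √(-3/448 - 2394) = √(-1072515/448) = I*√7507605/56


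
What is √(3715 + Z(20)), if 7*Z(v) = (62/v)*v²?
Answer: √190715/7 ≈ 62.387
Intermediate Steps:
Z(v) = 62*v/7 (Z(v) = ((62/v)*v²)/7 = (62*v)/7 = 62*v/7)
√(3715 + Z(20)) = √(3715 + (62/7)*20) = √(3715 + 1240/7) = √(27245/7) = √190715/7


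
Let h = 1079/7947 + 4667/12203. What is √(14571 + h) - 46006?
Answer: -46006 + 17*√52687076376654377/32325747 ≈ -45885.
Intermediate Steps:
h = 50255686/96977241 (h = 1079*(1/7947) + 4667*(1/12203) = 1079/7947 + 4667/12203 = 50255686/96977241 ≈ 0.51822)
√(14571 + h) - 46006 = √(14571 + 50255686/96977241) - 46006 = √(1413105634297/96977241) - 46006 = 17*√52687076376654377/32325747 - 46006 = -46006 + 17*√52687076376654377/32325747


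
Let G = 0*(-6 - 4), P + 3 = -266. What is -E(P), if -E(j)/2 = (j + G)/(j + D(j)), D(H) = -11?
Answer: 269/140 ≈ 1.9214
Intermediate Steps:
P = -269 (P = -3 - 266 = -269)
G = 0 (G = 0*(-10) = 0)
E(j) = -2*j/(-11 + j) (E(j) = -2*(j + 0)/(j - 11) = -2*j/(-11 + j))
-E(P) = -(-2)*(-269)/(-11 - 269) = -(-2)*(-269)/(-280) = -(-2)*(-269)*(-1)/280 = -1*(-269/140) = 269/140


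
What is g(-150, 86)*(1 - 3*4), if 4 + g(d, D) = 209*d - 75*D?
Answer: 415844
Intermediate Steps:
g(d, D) = -4 - 75*D + 209*d (g(d, D) = -4 + (209*d - 75*D) = -4 + (-75*D + 209*d) = -4 - 75*D + 209*d)
g(-150, 86)*(1 - 3*4) = (-4 - 75*86 + 209*(-150))*(1 - 3*4) = (-4 - 6450 - 31350)*(1 - 12) = -37804*(-11) = 415844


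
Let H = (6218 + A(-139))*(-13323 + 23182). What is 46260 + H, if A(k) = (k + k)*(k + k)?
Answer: 823292478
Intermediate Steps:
A(k) = 4*k**2 (A(k) = (2*k)*(2*k) = 4*k**2)
H = 823246218 (H = (6218 + 4*(-139)**2)*(-13323 + 23182) = (6218 + 4*19321)*9859 = (6218 + 77284)*9859 = 83502*9859 = 823246218)
46260 + H = 46260 + 823246218 = 823292478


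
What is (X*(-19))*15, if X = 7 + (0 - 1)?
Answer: -1710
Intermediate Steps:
X = 6 (X = 7 - 1 = 6)
(X*(-19))*15 = (6*(-19))*15 = -114*15 = -1710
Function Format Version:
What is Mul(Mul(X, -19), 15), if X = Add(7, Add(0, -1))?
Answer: -1710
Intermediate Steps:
X = 6 (X = Add(7, -1) = 6)
Mul(Mul(X, -19), 15) = Mul(Mul(6, -19), 15) = Mul(-114, 15) = -1710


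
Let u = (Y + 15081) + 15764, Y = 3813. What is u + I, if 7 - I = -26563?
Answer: 61228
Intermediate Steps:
I = 26570 (I = 7 - 1*(-26563) = 7 + 26563 = 26570)
u = 34658 (u = (3813 + 15081) + 15764 = 18894 + 15764 = 34658)
u + I = 34658 + 26570 = 61228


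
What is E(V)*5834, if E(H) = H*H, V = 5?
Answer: 145850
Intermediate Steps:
E(H) = H**2
E(V)*5834 = 5**2*5834 = 25*5834 = 145850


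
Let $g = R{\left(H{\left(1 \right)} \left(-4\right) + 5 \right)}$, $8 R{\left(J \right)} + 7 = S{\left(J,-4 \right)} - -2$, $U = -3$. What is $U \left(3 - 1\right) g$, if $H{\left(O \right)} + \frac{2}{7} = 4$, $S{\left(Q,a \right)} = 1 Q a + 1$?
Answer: $- \frac{186}{7} \approx -26.571$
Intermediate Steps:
$S{\left(Q,a \right)} = 1 + Q a$ ($S{\left(Q,a \right)} = Q a + 1 = 1 + Q a$)
$H{\left(O \right)} = \frac{26}{7}$ ($H{\left(O \right)} = - \frac{2}{7} + 4 = \frac{26}{7}$)
$R{\left(J \right)} = - \frac{1}{2} - \frac{J}{2}$ ($R{\left(J \right)} = - \frac{7}{8} + \frac{\left(1 + J \left(-4\right)\right) - -2}{8} = - \frac{7}{8} + \frac{\left(1 - 4 J\right) + 2}{8} = - \frac{7}{8} + \frac{3 - 4 J}{8} = - \frac{7}{8} - \left(- \frac{3}{8} + \frac{J}{2}\right) = - \frac{1}{2} - \frac{J}{2}$)
$g = \frac{31}{7}$ ($g = - \frac{1}{2} - \frac{\frac{26}{7} \left(-4\right) + 5}{2} = - \frac{1}{2} - \frac{- \frac{104}{7} + 5}{2} = - \frac{1}{2} - - \frac{69}{14} = - \frac{1}{2} + \frac{69}{14} = \frac{31}{7} \approx 4.4286$)
$U \left(3 - 1\right) g = - 3 \left(3 - 1\right) \frac{31}{7} = \left(-3\right) 2 \cdot \frac{31}{7} = \left(-6\right) \frac{31}{7} = - \frac{186}{7}$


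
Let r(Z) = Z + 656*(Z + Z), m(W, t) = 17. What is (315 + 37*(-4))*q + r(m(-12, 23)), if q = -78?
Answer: 9295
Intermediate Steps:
r(Z) = 1313*Z (r(Z) = Z + 656*(2*Z) = Z + 1312*Z = 1313*Z)
(315 + 37*(-4))*q + r(m(-12, 23)) = (315 + 37*(-4))*(-78) + 1313*17 = (315 - 148)*(-78) + 22321 = 167*(-78) + 22321 = -13026 + 22321 = 9295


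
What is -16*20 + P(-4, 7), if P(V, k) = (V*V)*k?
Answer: -208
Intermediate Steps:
P(V, k) = k*V² (P(V, k) = V²*k = k*V²)
-16*20 + P(-4, 7) = -16*20 + 7*(-4)² = -320 + 7*16 = -320 + 112 = -208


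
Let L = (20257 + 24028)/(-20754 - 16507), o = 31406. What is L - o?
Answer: -1170263251/37261 ≈ -31407.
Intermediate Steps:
L = -44285/37261 (L = 44285/(-37261) = 44285*(-1/37261) = -44285/37261 ≈ -1.1885)
L - o = -44285/37261 - 1*31406 = -44285/37261 - 31406 = -1170263251/37261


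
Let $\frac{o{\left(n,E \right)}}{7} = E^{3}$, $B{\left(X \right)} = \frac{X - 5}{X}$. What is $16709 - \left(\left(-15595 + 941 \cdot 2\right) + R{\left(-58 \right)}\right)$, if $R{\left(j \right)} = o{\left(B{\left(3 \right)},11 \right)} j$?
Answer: $570808$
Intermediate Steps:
$B{\left(X \right)} = \frac{-5 + X}{X}$
$o{\left(n,E \right)} = 7 E^{3}$
$R{\left(j \right)} = 9317 j$ ($R{\left(j \right)} = 7 \cdot 11^{3} j = 7 \cdot 1331 j = 9317 j$)
$16709 - \left(\left(-15595 + 941 \cdot 2\right) + R{\left(-58 \right)}\right) = 16709 - \left(\left(-15595 + 941 \cdot 2\right) + 9317 \left(-58\right)\right) = 16709 - \left(\left(-15595 + 1882\right) - 540386\right) = 16709 - \left(-13713 - 540386\right) = 16709 - -554099 = 16709 + 554099 = 570808$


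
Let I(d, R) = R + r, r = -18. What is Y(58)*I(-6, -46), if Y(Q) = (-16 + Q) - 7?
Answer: -2240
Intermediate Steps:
Y(Q) = -23 + Q
I(d, R) = -18 + R (I(d, R) = R - 18 = -18 + R)
Y(58)*I(-6, -46) = (-23 + 58)*(-18 - 46) = 35*(-64) = -2240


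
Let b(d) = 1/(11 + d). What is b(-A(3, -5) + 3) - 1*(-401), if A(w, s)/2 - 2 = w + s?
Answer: 5615/14 ≈ 401.07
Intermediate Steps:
A(w, s) = 4 + 2*s + 2*w (A(w, s) = 4 + 2*(w + s) = 4 + 2*(s + w) = 4 + (2*s + 2*w) = 4 + 2*s + 2*w)
b(-A(3, -5) + 3) - 1*(-401) = 1/(11 + (-(4 + 2*(-5) + 2*3) + 3)) - 1*(-401) = 1/(11 + (-(4 - 10 + 6) + 3)) + 401 = 1/(11 + (-1*0 + 3)) + 401 = 1/(11 + (0 + 3)) + 401 = 1/(11 + 3) + 401 = 1/14 + 401 = 5615/14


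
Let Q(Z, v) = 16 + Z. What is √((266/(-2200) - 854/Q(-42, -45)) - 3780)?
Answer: I*√7662802147/1430 ≈ 61.215*I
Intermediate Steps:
√((266/(-2200) - 854/Q(-42, -45)) - 3780) = √((266/(-2200) - 854/(16 - 42)) - 3780) = √((266*(-1/2200) - 854/(-26)) - 3780) = √((-133/1100 - 854*(-1/26)) - 3780) = √((-133/1100 + 427/13) - 3780) = √(467971/14300 - 3780) = √(-53586029/14300) = I*√7662802147/1430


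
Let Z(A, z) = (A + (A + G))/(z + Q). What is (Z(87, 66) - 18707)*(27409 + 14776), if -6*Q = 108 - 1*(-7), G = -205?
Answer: -221760343805/281 ≈ -7.8918e+8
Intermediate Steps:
Q = -115/6 (Q = -(108 - 1*(-7))/6 = -(108 + 7)/6 = -⅙*115 = -115/6 ≈ -19.167)
Z(A, z) = (-205 + 2*A)/(-115/6 + z) (Z(A, z) = (A + (A - 205))/(z - 115/6) = (A + (-205 + A))/(-115/6 + z) = (-205 + 2*A)/(-115/6 + z))
(Z(87, 66) - 18707)*(27409 + 14776) = (6*(-205 + 2*87)/(-115 + 6*66) - 18707)*(27409 + 14776) = (6*(-205 + 174)/(-115 + 396) - 18707)*42185 = (6*(-31)/281 - 18707)*42185 = (6*(1/281)*(-31) - 18707)*42185 = (-186/281 - 18707)*42185 = -5256853/281*42185 = -221760343805/281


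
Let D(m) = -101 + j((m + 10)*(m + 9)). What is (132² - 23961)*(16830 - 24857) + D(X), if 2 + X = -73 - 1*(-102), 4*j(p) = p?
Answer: 52472731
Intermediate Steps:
j(p) = p/4
X = 27 (X = -2 + (-73 - 1*(-102)) = -2 + (-73 + 102) = -2 + 29 = 27)
D(m) = -101 + (9 + m)*(10 + m)/4 (D(m) = -101 + ((m + 10)*(m + 9))/4 = -101 + ((10 + m)*(9 + m))/4 = -101 + ((9 + m)*(10 + m))/4 = -101 + (9 + m)*(10 + m)/4)
(132² - 23961)*(16830 - 24857) + D(X) = (132² - 23961)*(16830 - 24857) + (-157/2 + (¼)*27² + (19/4)*27) = (17424 - 23961)*(-8027) + (-157/2 + (¼)*729 + 513/4) = -6537*(-8027) + (-157/2 + 729/4 + 513/4) = 52472499 + 232 = 52472731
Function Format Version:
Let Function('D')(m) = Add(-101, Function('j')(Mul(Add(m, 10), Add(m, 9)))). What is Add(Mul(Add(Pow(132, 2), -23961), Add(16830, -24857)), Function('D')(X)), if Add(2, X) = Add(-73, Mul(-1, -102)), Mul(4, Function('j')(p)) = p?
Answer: 52472731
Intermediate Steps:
Function('j')(p) = Mul(Rational(1, 4), p)
X = 27 (X = Add(-2, Add(-73, Mul(-1, -102))) = Add(-2, Add(-73, 102)) = Add(-2, 29) = 27)
Function('D')(m) = Add(-101, Mul(Rational(1, 4), Add(9, m), Add(10, m))) (Function('D')(m) = Add(-101, Mul(Rational(1, 4), Mul(Add(m, 10), Add(m, 9)))) = Add(-101, Mul(Rational(1, 4), Mul(Add(10, m), Add(9, m)))) = Add(-101, Mul(Rational(1, 4), Mul(Add(9, m), Add(10, m)))) = Add(-101, Mul(Rational(1, 4), Add(9, m), Add(10, m))))
Add(Mul(Add(Pow(132, 2), -23961), Add(16830, -24857)), Function('D')(X)) = Add(Mul(Add(Pow(132, 2), -23961), Add(16830, -24857)), Add(Rational(-157, 2), Mul(Rational(1, 4), Pow(27, 2)), Mul(Rational(19, 4), 27))) = Add(Mul(Add(17424, -23961), -8027), Add(Rational(-157, 2), Mul(Rational(1, 4), 729), Rational(513, 4))) = Add(Mul(-6537, -8027), Add(Rational(-157, 2), Rational(729, 4), Rational(513, 4))) = Add(52472499, 232) = 52472731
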